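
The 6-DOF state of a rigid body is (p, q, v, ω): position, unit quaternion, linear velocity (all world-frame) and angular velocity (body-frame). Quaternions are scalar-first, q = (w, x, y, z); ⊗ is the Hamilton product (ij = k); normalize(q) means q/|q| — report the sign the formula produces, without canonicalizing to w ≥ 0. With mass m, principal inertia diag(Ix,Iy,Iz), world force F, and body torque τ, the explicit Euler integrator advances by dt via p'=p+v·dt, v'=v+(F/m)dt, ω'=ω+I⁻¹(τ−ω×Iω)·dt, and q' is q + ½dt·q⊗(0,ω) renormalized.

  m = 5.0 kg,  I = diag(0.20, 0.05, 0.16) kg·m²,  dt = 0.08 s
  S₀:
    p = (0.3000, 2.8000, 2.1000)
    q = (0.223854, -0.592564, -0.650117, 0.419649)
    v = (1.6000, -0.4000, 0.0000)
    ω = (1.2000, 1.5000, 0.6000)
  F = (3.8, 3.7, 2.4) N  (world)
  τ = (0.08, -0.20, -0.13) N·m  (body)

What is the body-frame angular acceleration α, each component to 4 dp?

ω×(Iω) gyroscopic = (0.0990, 0.0288, -0.2700)
(τ − ω×Iω)/I = (-0.0950, -4.5760, 0.8750)

α = (-0.0950, -4.5760, 0.8750)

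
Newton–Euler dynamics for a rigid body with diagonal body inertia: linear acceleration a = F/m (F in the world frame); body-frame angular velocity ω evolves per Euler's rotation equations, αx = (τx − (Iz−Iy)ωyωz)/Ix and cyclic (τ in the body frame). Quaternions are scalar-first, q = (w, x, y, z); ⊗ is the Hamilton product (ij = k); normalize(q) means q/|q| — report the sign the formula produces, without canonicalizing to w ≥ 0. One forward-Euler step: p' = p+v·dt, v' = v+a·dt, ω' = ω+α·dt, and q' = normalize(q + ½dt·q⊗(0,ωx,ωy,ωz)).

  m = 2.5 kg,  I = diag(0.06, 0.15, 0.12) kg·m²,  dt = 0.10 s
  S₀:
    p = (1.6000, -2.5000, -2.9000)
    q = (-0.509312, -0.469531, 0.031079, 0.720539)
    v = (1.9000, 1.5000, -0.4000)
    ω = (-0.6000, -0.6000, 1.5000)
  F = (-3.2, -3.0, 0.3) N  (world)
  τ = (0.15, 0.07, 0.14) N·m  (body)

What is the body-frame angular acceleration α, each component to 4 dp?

α = (2.0500, 0.1067, 0.8967)

gyro term ω×Iω = (0.0270, 0.0540, 0.0324)
α = I⁻¹(τ − ω×Iω) = (2.0500, 0.1067, 0.8967)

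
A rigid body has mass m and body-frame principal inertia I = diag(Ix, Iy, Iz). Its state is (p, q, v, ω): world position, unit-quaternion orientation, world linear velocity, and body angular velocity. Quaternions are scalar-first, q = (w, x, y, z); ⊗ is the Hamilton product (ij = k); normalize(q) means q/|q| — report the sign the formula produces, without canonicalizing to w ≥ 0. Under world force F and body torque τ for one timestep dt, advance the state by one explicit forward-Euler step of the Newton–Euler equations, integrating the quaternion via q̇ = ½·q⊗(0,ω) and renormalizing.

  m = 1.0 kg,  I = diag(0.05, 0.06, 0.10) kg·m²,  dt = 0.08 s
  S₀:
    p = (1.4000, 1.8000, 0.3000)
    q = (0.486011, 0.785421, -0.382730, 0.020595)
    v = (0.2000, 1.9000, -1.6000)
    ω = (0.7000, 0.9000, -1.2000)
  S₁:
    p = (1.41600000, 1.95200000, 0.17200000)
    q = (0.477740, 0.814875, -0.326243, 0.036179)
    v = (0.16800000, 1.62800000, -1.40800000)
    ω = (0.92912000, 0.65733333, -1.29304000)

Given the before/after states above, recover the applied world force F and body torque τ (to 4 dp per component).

F = (-0.4000, -3.4000, 2.4000)
τ = (0.1000, -0.1400, -0.1100)

Δω = ω₁−ω₀ = (0.22912000, -0.24266667, -0.09304000)
ω₀×(Iω₀) = (-0.0432, 0.0420, 0.0063)
I·α + gyro = (0.1000, -0.1400, -0.1100)
v₁ − v₀ = (-0.03200000, -0.27200000, 0.19200000)
applied force F = (-0.4000, -3.4000, 2.4000)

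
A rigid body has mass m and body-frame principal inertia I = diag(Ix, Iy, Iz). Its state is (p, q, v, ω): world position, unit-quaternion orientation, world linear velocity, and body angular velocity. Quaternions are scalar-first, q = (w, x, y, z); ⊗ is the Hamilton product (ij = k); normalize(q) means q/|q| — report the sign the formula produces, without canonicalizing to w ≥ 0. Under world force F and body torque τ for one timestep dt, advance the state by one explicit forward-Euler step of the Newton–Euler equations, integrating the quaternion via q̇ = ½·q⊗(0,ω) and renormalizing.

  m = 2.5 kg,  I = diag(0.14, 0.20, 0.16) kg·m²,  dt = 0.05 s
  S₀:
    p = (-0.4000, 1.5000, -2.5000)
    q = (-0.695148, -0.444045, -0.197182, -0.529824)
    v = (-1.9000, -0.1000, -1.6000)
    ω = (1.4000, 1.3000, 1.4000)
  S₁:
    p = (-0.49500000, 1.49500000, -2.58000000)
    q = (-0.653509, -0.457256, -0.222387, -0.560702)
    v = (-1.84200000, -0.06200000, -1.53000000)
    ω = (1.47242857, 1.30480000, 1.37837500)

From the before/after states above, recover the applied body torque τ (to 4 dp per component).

τ = (0.1300, -0.0200, 0.0400)

Δω = ω₁−ω₀ = (0.07242857, 0.00480000, -0.02162500)
I·α + gyro = (0.1300, -0.0200, 0.0400)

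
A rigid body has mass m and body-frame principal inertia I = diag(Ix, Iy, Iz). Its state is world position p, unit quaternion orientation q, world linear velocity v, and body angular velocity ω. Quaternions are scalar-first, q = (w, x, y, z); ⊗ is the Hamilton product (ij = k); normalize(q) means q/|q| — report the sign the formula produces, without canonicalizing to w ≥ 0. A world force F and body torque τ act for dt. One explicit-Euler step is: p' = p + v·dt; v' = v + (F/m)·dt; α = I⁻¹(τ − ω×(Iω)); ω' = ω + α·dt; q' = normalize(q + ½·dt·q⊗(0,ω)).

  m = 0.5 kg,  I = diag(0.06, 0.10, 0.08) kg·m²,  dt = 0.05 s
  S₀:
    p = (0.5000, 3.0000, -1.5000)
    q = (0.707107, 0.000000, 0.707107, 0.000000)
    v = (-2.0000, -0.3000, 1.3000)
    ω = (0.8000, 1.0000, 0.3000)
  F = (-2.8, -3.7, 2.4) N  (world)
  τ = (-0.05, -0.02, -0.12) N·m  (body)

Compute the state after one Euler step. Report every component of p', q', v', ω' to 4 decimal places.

p' = (0.4000, 2.9850, -1.4350)
q' = (0.6891, 0.0194, 0.7244, -0.0088)
v' = (-2.2800, -0.6700, 1.5400)
ω' = (0.7633, 0.9924, 0.2050)

gyro term ω×Iω = (-0.0060, -0.0048, 0.0320)
angular accel α = (-0.7333, -0.1520, -1.9000)
ω' = ω + α·dt = (0.7633, 0.9924, 0.2050)
2q̇ = q⊗(0,ω) = (-0.7071070, 0.7778177, 0.7071070, -0.3535535)
updated quaternion q' = (0.6891, 0.0194, 0.7244, -0.0088)
a = (-5.6000, -7.4000, 4.8000)
new position p' = (0.4000, 2.9850, -1.4350)
v + (F/m)dt = (-2.2800, -0.6700, 1.5400)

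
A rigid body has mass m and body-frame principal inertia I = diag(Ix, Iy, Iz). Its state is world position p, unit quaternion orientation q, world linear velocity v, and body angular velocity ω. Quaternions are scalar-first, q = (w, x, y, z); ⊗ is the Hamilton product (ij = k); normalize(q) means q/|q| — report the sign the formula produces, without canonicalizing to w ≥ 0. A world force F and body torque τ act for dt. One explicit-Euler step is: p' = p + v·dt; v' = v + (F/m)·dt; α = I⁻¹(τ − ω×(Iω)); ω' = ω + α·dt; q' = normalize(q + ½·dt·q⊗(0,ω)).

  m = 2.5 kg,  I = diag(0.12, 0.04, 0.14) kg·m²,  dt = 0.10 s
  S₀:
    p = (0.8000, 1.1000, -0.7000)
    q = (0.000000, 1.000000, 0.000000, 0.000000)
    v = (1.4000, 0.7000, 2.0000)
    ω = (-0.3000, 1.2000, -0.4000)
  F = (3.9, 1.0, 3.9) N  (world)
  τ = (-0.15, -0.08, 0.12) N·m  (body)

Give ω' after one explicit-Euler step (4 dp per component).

ω' = (-0.3850, 1.0060, -0.3349)

ω×(Iω) gyroscopic = (-0.0480, -0.0024, 0.0288)
α = I⁻¹(τ − ω×Iω) = (-0.8500, -1.9400, 0.6514)
ω + α·dt = (-0.3850, 1.0060, -0.3349)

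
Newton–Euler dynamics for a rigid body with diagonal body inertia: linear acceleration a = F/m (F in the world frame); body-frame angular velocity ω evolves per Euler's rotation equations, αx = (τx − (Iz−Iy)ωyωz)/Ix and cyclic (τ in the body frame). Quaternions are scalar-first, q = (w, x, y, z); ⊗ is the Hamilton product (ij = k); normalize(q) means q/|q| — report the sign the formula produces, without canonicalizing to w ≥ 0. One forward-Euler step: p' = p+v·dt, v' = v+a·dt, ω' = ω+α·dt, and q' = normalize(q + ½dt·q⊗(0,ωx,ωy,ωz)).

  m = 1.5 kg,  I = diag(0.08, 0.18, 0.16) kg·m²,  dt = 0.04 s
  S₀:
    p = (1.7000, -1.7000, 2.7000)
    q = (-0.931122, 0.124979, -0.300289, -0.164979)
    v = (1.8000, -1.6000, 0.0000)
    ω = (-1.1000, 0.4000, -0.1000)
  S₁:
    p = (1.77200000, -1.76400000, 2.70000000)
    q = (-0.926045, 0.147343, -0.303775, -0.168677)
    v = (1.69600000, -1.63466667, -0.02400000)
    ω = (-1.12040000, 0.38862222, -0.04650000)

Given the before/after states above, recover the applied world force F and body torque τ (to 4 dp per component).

velocity change Δv = (-0.10400000, -0.03466667, -0.02400000)
applied force F = (-3.9000, -1.3000, -0.9000)
rate change Δω = (-0.02040000, -0.01137778, 0.05350000)
I·α + gyro = (-0.0400, -0.0600, 0.1700)

F = (-3.9000, -1.3000, -0.9000)
τ = (-0.0400, -0.0600, 0.1700)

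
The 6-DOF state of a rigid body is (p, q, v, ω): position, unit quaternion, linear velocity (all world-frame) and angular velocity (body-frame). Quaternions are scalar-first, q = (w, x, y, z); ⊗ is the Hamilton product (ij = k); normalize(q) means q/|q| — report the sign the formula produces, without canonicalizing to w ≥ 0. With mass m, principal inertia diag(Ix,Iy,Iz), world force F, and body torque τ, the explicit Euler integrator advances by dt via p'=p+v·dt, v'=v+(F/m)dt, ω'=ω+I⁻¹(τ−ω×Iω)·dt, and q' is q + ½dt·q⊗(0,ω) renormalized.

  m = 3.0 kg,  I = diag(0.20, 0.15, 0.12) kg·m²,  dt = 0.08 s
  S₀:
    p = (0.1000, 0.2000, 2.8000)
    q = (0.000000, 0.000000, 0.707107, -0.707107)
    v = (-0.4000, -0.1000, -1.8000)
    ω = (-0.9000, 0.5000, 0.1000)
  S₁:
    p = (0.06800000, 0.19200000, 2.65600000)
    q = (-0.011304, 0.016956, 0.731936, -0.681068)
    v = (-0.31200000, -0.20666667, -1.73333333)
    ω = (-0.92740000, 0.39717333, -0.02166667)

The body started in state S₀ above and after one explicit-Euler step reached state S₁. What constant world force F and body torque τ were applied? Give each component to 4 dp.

ω₁ − ω₀ = (-0.02740000, -0.10282667, -0.12166667)
precession coupling = (-0.0015, -0.0072, 0.0225)
τ = I·(Δω/dt) + ω₀×(Iω₀) = (-0.0700, -0.2000, -0.1600)
velocity change Δv = (0.08800000, -0.10666667, 0.06666667)
applied force F = (3.3000, -4.0000, 2.5000)

F = (3.3000, -4.0000, 2.5000)
τ = (-0.0700, -0.2000, -0.1600)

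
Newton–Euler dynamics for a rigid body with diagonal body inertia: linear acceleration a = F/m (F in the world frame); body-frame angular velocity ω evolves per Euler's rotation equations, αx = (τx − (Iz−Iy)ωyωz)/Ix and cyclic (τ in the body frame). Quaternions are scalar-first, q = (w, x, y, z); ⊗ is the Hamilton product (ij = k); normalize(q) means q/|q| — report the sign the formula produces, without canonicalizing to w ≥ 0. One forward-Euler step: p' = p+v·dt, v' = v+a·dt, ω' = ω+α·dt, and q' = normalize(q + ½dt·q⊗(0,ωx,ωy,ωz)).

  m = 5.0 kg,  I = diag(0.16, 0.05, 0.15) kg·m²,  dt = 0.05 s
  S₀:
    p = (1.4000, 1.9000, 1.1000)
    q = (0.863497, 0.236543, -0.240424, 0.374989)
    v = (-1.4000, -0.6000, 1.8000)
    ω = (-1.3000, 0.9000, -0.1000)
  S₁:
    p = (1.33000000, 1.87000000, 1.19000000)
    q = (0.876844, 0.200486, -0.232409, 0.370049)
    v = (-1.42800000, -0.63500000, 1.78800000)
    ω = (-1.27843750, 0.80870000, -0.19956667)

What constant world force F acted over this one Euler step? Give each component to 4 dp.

velocity change Δv = (-0.02800000, -0.03500000, -0.01200000)
m·(v₁−v₀)/dt = (-2.8000, -3.5000, -1.2000)

F = (-2.8000, -3.5000, -1.2000)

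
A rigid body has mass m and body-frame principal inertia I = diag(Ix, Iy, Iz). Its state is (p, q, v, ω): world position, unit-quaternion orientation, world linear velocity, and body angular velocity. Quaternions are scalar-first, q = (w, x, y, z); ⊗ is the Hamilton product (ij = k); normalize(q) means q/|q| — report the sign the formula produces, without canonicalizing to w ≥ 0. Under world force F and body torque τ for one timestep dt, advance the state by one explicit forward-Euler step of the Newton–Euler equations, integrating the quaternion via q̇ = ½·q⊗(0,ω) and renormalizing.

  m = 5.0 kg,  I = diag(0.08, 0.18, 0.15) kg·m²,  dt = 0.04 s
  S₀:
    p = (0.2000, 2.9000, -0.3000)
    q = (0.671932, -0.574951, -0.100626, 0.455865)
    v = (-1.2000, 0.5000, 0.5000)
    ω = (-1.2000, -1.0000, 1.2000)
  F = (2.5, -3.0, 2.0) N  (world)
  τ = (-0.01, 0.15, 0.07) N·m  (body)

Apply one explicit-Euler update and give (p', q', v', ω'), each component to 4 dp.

p' = (0.1520, 2.9200, -0.2800)
q' = (0.6447, -0.5839, -0.1111, 0.4807)
v' = (-1.1800, 0.4760, 0.5160)
ω' = (-1.2230, -0.9891, 1.1867)

linear accel F/m = (0.5000, -0.6000, 0.4000)
new position p' = (0.1520, 2.9200, -0.2800)
v + (F/m)dt = (-1.1800, 0.4760, 0.5160)
precession coupling ω×(Iω) = (0.0360, 0.1008, 0.1200)
angular accel α = (-0.5750, 0.2733, -0.3333)
new body rate ω' = (-1.2230, -0.9891, 1.1867)
2q̇ = q⊗(0,ω) = (-1.3376052, -0.4712046, -0.5290288, 1.2605182)
updated quaternion q' = (0.6447, -0.5839, -0.1111, 0.4807)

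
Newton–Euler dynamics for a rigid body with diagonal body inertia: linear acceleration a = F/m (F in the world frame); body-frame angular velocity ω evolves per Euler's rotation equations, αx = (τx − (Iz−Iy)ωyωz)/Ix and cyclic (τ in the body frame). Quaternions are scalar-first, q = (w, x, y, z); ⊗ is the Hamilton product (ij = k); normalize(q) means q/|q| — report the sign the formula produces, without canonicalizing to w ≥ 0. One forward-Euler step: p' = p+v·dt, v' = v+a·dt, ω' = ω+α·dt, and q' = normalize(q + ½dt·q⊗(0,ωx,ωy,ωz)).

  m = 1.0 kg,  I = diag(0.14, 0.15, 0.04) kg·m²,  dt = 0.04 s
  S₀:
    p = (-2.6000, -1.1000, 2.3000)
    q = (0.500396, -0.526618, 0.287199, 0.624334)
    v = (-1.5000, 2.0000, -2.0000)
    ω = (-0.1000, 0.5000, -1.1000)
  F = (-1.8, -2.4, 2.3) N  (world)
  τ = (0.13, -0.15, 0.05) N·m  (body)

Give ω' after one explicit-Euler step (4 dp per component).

ω' = (-0.0801, 0.4571, -1.0495)

precession coupling ω×(Iω) = (0.0605, 0.0110, -0.0005)
(τ − ω×Iω)/I = (0.4964, -1.0733, 1.2625)
ω' = ω + α·dt = (-0.0801, 0.4571, -1.0495)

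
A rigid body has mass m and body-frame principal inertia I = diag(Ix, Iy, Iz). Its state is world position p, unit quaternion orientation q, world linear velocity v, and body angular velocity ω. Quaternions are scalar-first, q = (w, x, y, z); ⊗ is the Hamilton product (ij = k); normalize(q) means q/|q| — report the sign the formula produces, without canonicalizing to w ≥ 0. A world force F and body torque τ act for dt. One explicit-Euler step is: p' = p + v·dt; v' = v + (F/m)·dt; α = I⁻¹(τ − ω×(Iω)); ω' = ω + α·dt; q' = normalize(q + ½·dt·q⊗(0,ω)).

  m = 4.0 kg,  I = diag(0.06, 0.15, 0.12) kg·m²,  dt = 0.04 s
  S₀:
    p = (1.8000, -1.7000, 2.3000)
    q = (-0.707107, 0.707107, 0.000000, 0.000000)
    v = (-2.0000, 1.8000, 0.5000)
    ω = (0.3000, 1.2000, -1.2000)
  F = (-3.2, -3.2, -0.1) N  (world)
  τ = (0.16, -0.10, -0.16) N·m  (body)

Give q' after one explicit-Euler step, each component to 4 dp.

q⊗(0,ω) = (-0.2121321, -0.2121321, 0.0000000, 1.6970568)
q' = normalize(q + ½dt·q⊗(0,ω)) = (-0.7109, 0.7024, 0.0000, 0.0339)

q' = (-0.7109, 0.7024, 0.0000, 0.0339)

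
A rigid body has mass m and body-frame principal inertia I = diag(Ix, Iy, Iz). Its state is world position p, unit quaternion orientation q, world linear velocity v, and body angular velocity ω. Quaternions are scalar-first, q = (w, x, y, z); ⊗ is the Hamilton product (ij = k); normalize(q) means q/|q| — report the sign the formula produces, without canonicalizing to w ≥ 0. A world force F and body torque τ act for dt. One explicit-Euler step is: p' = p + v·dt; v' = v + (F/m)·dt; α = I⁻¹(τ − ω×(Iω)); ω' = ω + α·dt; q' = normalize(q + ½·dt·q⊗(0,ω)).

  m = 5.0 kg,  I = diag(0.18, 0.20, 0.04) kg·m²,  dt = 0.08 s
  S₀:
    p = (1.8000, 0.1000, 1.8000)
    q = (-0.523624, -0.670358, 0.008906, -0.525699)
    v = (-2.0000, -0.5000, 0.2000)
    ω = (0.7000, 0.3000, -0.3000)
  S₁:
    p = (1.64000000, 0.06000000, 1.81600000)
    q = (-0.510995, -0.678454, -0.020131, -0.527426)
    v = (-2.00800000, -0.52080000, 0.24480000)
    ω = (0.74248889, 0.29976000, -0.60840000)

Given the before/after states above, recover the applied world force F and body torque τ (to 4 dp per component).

F = (-0.5000, -1.3000, 2.8000)
τ = (0.1100, -0.0300, -0.1500)

rate change Δω = (0.04248889, -0.00024000, -0.30840000)
applied torque τ = (0.1100, -0.0300, -0.1500)
v₁ − v₀ = (-0.00800000, -0.02080000, 0.04480000)
F = m·Δv/dt = (-0.5000, -1.3000, 2.8000)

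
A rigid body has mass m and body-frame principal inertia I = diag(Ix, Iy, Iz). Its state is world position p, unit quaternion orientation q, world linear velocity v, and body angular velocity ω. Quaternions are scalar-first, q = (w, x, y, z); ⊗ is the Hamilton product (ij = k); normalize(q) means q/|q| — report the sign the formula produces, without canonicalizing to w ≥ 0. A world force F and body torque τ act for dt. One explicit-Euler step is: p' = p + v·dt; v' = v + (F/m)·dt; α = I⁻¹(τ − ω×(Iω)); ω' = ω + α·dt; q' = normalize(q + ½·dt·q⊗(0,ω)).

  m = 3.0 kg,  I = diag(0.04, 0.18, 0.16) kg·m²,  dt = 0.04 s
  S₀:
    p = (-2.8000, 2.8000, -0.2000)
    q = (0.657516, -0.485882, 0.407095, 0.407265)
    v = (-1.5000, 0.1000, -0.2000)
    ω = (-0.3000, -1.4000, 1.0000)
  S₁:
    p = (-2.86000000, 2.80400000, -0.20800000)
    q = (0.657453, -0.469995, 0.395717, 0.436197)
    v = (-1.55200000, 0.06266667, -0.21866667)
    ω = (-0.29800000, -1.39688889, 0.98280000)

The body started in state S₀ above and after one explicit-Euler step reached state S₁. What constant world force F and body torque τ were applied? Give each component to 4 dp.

F = (-3.9000, -2.8000, -1.4000)
τ = (0.0300, 0.0500, -0.0100)

Δω = ω₁−ω₀ = (0.00200000, 0.00311111, -0.01720000)
gyro term ω₀×Iω₀ = (0.0280, 0.0360, 0.0588)
applied torque τ = (0.0300, 0.0500, -0.0100)
v₁ − v₀ = (-0.05200000, -0.03733333, -0.01866667)
m·(v₁−v₀)/dt = (-3.9000, -2.8000, -1.4000)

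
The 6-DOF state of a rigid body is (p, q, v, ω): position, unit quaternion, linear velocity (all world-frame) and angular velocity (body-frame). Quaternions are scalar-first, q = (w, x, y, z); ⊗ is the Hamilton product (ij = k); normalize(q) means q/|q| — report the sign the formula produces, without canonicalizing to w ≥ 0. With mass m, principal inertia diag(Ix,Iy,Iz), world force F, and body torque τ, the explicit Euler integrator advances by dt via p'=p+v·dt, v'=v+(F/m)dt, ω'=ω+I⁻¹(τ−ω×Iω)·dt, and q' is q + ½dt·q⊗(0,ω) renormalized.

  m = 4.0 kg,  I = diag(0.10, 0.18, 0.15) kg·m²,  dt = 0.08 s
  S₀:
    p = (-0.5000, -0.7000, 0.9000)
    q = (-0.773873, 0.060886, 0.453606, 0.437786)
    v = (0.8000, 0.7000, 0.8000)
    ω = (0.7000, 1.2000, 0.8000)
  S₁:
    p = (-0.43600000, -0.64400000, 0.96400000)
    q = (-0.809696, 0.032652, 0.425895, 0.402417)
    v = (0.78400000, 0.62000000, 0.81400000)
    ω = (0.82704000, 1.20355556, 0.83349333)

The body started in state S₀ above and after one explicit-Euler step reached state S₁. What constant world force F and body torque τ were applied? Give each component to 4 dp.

F = (-0.8000, -4.0000, 0.7000)
τ = (0.1300, -0.0200, 0.1300)

Δω = ω₁−ω₀ = (0.12704000, 0.00355556, 0.03349333)
applied torque τ = (0.1300, -0.0200, 0.1300)
v₁ − v₀ = (-0.01600000, -0.08000000, 0.01400000)
applied force F = (-0.8000, -4.0000, 0.7000)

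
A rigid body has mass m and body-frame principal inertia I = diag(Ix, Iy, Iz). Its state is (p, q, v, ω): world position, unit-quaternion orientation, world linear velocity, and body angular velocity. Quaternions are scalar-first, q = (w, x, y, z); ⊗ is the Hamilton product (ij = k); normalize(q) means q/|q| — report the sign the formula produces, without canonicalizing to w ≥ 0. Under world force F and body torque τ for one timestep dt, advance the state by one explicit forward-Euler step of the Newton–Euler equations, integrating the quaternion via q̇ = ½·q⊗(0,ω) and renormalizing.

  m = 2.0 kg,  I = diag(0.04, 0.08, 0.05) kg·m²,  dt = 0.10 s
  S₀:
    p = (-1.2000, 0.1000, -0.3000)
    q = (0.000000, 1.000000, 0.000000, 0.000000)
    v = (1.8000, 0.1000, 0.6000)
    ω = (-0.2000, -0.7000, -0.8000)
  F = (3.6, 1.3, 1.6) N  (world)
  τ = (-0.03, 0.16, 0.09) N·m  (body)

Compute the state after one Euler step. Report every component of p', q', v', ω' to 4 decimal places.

gyro term ω×Iω = (-0.0168, -0.0016, 0.0056)
(τ − ω×Iω)/I = (-0.3300, 2.0200, 1.6880)
new body rate ω' = (-0.2330, -0.4980, -0.6312)
2q̇ = q⊗(0,ω) = (0.2000000, 0.0000000, 0.8000000, -0.7000000)
q' = normalize(q + ½dt·q⊗(0,ω)) = (0.0100, 0.9985, 0.0399, -0.0349)
a = (1.8000, 0.6500, 0.8000)
p' = p + v·dt = (-1.0200, 0.1100, -0.2400)
new velocity v' = (1.9800, 0.1650, 0.6800)

p' = (-1.0200, 0.1100, -0.2400)
q' = (0.0100, 0.9985, 0.0399, -0.0349)
v' = (1.9800, 0.1650, 0.6800)
ω' = (-0.2330, -0.4980, -0.6312)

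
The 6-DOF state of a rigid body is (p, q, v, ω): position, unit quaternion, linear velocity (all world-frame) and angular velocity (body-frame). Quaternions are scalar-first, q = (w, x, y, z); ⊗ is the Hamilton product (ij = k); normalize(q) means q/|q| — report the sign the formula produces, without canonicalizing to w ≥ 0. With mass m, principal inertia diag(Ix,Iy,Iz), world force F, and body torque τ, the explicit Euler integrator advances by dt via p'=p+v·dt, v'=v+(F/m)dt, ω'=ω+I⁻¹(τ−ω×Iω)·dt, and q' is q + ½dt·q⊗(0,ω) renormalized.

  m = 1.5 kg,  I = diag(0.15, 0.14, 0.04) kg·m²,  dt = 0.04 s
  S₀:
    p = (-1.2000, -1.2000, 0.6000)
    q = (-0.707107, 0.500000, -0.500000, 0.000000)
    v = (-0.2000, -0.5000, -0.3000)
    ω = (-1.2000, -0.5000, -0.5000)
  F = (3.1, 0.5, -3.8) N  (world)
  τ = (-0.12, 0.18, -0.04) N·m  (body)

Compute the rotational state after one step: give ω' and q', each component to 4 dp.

gyro term ω×Iω = (-0.0250, 0.0660, -0.0060)
angular accel α = (-0.6333, 0.8143, -0.8500)
new body rate ω' = (-1.2253, -0.4674, -0.5340)
2q̇ = q⊗(0,ω) = (0.3500000, 1.0985284, 0.6035535, -0.4964465)
q + ½dt·q⊗(0,ω), renormalized = (-0.6998, 0.5218, -0.4877, -0.0099)

ω' = (-1.2253, -0.4674, -0.5340)
q' = (-0.6998, 0.5218, -0.4877, -0.0099)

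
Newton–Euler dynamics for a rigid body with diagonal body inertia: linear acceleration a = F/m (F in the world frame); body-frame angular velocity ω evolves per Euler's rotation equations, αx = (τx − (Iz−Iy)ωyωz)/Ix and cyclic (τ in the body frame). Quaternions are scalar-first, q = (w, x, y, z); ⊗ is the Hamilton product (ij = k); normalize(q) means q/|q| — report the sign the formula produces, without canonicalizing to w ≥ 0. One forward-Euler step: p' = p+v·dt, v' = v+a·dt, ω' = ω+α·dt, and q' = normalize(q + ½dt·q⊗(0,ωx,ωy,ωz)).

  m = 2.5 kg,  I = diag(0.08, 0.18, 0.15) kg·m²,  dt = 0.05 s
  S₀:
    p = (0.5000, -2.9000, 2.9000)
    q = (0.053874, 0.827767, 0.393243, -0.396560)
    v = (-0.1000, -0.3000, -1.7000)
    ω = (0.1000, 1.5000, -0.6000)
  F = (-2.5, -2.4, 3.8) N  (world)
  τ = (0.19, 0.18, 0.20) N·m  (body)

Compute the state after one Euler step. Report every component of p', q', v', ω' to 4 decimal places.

a = F/m = (-1.0000, -0.9600, 1.5200)
new position p' = (0.4950, -2.9150, 2.8150)
v' = v + a·dt = (-0.1500, -0.3480, -1.6240)
gyro term ω×Iω = (0.0270, 0.0042, 0.0150)
angular accel α = (2.0375, 0.9767, 1.2333)
ω + α·dt = (0.2019, 1.5488, -0.5383)
Hamilton product q⊗(0,ω) = (-0.9105772, 0.3642816, 0.5378152, 1.1700018)
updated quaternion q' = (0.0311, 0.8362, 0.4064, -0.3670)

p' = (0.4950, -2.9150, 2.8150)
q' = (0.0311, 0.8362, 0.4064, -0.3670)
v' = (-0.1500, -0.3480, -1.6240)
ω' = (0.2019, 1.5488, -0.5383)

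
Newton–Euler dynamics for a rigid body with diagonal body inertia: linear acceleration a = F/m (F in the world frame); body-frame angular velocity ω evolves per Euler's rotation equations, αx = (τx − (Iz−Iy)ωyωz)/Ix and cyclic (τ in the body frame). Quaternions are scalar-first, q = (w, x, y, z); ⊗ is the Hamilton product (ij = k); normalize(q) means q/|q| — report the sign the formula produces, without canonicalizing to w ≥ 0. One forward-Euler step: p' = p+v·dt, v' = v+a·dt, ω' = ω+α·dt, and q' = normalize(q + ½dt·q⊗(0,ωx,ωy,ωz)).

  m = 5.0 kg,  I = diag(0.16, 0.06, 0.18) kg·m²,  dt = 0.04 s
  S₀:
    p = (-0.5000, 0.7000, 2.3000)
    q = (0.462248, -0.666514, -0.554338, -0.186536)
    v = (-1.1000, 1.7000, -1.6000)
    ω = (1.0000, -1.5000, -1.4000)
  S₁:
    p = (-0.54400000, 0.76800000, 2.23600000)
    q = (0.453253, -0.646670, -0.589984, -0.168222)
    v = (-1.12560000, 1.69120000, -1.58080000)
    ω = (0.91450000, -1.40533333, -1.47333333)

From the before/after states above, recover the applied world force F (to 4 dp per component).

Δv = v₁−v₀ = (-0.02560000, -0.00880000, 0.01920000)
F = m·Δv/dt = (-3.2000, -1.1000, 2.4000)

F = (-3.2000, -1.1000, 2.4000)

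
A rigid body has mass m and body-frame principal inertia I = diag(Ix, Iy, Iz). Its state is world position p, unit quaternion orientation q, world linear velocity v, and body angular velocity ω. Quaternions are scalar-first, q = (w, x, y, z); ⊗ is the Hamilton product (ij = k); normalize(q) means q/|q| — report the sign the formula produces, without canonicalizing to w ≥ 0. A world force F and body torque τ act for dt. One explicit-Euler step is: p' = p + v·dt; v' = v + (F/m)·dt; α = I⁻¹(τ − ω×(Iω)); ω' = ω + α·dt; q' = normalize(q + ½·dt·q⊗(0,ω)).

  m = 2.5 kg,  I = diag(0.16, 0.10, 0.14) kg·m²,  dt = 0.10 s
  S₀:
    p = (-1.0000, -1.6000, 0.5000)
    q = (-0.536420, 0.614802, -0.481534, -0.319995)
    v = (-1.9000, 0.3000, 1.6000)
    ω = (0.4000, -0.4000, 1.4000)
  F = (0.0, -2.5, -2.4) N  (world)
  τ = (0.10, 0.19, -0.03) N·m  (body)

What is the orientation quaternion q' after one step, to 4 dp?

q' = (-0.5344, 0.5624, -0.5188, -0.3592)

q⊗(0,ω) = (0.0094586, -1.0167136, -0.7741528, -0.8042952)
q + ½dt·q⊗(0,ω), renormalized = (-0.5344, 0.5624, -0.5188, -0.3592)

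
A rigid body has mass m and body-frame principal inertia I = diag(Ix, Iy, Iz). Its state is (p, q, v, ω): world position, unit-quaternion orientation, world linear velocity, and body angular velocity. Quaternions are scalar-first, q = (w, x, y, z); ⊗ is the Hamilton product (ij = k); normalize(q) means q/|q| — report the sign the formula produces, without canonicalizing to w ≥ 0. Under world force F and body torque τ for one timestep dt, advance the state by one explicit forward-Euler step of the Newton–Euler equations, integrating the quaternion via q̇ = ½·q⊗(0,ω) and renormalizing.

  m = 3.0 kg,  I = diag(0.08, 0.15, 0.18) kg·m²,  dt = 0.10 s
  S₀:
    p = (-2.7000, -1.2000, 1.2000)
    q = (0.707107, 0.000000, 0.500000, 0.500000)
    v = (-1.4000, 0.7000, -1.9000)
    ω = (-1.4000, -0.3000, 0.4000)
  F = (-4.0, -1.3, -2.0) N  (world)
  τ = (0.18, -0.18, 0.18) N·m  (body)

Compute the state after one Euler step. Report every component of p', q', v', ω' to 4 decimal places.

p' = (-2.8400, -1.1300, 1.0100)
q' = (0.7027, -0.0319, 0.4531, 0.5476)
v' = (-1.5333, 0.6567, -1.9667)
ω' = (-1.1705, -0.4573, 0.4837)

precession coupling ω×(Iω) = (-0.0036, 0.0560, 0.0294)
(τ − ω×Iω)/I = (2.2950, -1.5733, 0.8367)
new body rate ω' = (-1.1705, -0.4573, 0.4837)
Hamilton product q⊗(0,ω) = (-0.0500000, -0.6399498, -0.9121321, 0.9828428)
q' = normalize(q + ½dt·q⊗(0,ω)) = (0.7027, -0.0319, 0.4531, 0.5476)
a = (-1.3333, -0.4333, -0.6667)
new position p' = (-2.8400, -1.1300, 1.0100)
v + (F/m)dt = (-1.5333, 0.6567, -1.9667)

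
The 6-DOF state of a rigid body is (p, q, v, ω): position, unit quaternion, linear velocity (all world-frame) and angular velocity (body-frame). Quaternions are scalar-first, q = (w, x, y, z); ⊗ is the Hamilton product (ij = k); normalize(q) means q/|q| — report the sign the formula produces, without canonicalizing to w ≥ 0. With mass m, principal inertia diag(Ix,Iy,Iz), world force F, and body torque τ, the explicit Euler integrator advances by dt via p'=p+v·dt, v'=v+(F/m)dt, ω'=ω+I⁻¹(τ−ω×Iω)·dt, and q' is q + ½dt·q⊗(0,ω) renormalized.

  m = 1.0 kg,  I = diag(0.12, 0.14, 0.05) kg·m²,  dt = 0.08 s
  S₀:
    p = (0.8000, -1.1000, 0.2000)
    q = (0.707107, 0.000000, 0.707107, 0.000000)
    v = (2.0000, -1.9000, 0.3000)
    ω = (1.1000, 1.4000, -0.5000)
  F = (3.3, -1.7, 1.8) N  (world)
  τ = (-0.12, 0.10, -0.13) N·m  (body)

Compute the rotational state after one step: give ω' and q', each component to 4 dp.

ω' = (0.9780, 1.4791, -0.7573)
q' = (0.6657, 0.0169, 0.7447, -0.0451)

ω×(Iω) gyroscopic = (0.0630, -0.0385, 0.0308)
angular accel α = (-1.5250, 0.9893, -3.2160)
ω' = ω + α·dt = (0.9780, 1.4791, -0.7573)
q⊗(0,ω) = (-0.9899498, 0.4242642, 0.9899498, -1.1313712)
q' = normalize(q + ½dt·q⊗(0,ω)) = (0.6657, 0.0169, 0.7447, -0.0451)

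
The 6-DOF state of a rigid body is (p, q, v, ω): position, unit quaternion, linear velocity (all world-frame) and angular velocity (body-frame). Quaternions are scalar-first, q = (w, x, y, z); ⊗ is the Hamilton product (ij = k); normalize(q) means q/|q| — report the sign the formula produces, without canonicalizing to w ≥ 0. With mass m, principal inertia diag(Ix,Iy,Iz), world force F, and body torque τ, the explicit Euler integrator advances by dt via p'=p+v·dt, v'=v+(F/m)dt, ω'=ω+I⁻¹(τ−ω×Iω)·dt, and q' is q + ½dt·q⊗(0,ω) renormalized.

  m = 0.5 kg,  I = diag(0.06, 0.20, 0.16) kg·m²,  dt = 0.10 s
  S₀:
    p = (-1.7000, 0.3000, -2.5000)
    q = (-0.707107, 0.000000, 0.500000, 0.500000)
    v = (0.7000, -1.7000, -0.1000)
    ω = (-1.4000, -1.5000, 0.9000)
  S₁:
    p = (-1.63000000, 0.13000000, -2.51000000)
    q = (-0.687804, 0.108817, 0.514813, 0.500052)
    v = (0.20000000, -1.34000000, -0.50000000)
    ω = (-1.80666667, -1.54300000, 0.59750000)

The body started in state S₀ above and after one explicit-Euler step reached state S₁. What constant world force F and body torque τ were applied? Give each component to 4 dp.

F = (-2.5000, 1.8000, -2.0000)
τ = (-0.1900, 0.0400, -0.1900)

rate change Δω = (-0.40666667, -0.04300000, -0.30250000)
applied torque τ = (-0.1900, 0.0400, -0.1900)
velocity change Δv = (-0.50000000, 0.36000000, -0.40000000)
m·(v₁−v₀)/dt = (-2.5000, 1.8000, -2.0000)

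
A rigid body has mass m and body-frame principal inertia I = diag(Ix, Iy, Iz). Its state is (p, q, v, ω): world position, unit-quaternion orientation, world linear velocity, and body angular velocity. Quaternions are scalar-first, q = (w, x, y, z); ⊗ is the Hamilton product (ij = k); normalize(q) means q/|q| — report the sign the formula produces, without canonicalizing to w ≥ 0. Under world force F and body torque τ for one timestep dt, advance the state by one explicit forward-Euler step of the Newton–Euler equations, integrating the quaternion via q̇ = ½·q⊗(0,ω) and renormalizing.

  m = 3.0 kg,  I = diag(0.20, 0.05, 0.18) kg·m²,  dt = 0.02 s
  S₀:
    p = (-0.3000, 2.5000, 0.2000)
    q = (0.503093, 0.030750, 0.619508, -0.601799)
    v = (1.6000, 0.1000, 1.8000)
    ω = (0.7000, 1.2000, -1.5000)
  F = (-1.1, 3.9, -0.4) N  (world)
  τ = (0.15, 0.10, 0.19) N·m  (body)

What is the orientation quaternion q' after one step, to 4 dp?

2q̇ = q⊗(0,ω) = (-1.6676331, 0.1450619, 0.2285773, -1.1513951)
q + ½dt·q⊗(0,ω), renormalized = (0.4863, 0.0322, 0.6217, -0.6132)

q' = (0.4863, 0.0322, 0.6217, -0.6132)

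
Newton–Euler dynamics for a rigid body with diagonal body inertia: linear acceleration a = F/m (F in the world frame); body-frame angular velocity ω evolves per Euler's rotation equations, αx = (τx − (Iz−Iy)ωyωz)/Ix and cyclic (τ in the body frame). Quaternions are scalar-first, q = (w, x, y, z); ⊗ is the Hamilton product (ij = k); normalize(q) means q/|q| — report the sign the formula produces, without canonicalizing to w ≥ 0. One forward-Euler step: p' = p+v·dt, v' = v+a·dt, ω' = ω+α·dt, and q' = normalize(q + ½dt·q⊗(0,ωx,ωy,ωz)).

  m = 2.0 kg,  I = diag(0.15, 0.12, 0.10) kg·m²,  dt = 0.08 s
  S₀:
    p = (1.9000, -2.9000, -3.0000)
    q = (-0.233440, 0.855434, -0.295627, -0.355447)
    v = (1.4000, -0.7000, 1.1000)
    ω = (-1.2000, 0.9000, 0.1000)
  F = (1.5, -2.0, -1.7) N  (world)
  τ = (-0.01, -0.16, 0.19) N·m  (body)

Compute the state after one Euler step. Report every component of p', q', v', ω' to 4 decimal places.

angular accel α = (-0.0547, -1.2833, 1.5760)
ω' = ω + α·dt = (-1.2044, 0.7973, 0.2261)
2q̇ = q⊗(0,ω) = (1.3281298, 0.5704676, 0.1308970, 0.3917942)
q' = normalize(q + ½dt·q⊗(0,ω)) = (-0.1800, 0.8767, -0.2899, -0.3392)
new position p' = (2.0120, -2.9560, -2.9120)
v + (F/m)dt = (1.4600, -0.7800, 1.0320)

p' = (2.0120, -2.9560, -2.9120)
q' = (-0.1800, 0.8767, -0.2899, -0.3392)
v' = (1.4600, -0.7800, 1.0320)
ω' = (-1.2044, 0.7973, 0.2261)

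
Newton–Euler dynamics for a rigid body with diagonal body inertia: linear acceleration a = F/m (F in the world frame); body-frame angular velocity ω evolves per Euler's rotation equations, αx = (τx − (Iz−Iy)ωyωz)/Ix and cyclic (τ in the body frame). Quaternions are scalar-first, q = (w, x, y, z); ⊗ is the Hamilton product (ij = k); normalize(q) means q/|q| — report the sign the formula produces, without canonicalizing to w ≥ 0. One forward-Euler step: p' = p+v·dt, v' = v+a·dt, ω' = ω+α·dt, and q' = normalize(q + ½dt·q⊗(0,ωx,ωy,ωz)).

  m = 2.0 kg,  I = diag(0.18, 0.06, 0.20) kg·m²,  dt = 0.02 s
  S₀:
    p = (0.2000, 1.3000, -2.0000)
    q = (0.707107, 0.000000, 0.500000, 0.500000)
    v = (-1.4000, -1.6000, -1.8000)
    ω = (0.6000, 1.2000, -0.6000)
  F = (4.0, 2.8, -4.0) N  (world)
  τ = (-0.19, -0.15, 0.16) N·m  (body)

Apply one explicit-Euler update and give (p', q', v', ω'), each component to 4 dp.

new position p' = (0.1720, 1.2680, -2.0360)
v' = v + a·dt = (-1.3600, -1.5720, -1.8400)
gyro term ω×Iω = (-0.1008, 0.0072, -0.0864)
angular accel α = (-0.4956, -2.6200, 1.2320)
ω + α·dt = (0.5901, 1.1476, -0.5754)
q⊗(0,ω) = (-0.3000000, -0.4757358, 1.1485284, -0.7242642)
q + ½dt·q⊗(0,ω), renormalized = (0.7040, -0.0048, 0.5114, 0.4927)

p' = (0.1720, 1.2680, -2.0360)
q' = (0.7040, -0.0048, 0.5114, 0.4927)
v' = (-1.3600, -1.5720, -1.8400)
ω' = (0.5901, 1.1476, -0.5754)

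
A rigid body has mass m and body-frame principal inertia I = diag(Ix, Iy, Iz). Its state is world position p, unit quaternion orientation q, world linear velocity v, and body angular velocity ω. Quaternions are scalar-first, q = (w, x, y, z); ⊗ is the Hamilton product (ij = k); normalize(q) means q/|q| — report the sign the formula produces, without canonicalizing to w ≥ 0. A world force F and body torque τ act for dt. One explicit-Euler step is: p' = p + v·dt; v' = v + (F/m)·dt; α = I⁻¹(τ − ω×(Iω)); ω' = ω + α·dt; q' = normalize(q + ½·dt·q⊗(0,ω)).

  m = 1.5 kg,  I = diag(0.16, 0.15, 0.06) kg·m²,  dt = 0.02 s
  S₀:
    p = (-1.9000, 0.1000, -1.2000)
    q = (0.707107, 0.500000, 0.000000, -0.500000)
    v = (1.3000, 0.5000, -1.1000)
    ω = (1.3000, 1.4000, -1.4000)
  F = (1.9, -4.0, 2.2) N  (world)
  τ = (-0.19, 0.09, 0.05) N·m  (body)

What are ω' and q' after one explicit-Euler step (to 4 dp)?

gyro term ω×Iω = (0.1764, -0.1820, -0.0182)
(τ − ω×Iω)/I = (-2.2900, 1.8133, 1.1367)
ω + α·dt = (1.2542, 1.4363, -1.3773)
Hamilton product q⊗(0,ω) = (-1.3500000, 1.6192391, 1.0399498, -0.2899498)
q + ½dt·q⊗(0,ω), renormalized = (0.6934, 0.5160, 0.0104, -0.5028)

ω' = (1.2542, 1.4363, -1.3773)
q' = (0.6934, 0.5160, 0.0104, -0.5028)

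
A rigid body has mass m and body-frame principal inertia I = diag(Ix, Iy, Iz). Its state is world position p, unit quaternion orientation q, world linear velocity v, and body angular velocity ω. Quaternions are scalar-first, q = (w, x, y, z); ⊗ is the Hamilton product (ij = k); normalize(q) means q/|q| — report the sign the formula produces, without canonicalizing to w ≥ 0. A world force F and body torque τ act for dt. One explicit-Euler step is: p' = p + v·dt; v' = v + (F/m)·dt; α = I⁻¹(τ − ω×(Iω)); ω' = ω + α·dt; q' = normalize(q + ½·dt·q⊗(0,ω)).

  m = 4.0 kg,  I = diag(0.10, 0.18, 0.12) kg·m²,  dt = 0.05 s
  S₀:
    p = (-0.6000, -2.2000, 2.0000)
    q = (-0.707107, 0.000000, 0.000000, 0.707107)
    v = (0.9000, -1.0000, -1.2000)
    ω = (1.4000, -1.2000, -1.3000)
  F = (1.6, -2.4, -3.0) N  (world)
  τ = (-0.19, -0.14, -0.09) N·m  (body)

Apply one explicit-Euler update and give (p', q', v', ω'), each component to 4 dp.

linear accel F/m = (0.4000, -0.6000, -0.7500)
new position p' = (-0.5550, -2.2500, 1.9400)
v + (F/m)dt = (0.9200, -1.0300, -1.2375)
(τ − ω×Iω)/I = (-0.9640, -0.9800, 0.3700)
new body rate ω' = (1.3518, -1.2490, -1.2815)
Hamilton product q⊗(0,ω) = (0.9192391, -0.1414214, 1.8384782, 0.9192391)
updated quaternion q' = (-0.6830, -0.0035, 0.0459, 0.7289)

p' = (-0.5550, -2.2500, 1.9400)
q' = (-0.6830, -0.0035, 0.0459, 0.7289)
v' = (0.9200, -1.0300, -1.2375)
ω' = (1.3518, -1.2490, -1.2815)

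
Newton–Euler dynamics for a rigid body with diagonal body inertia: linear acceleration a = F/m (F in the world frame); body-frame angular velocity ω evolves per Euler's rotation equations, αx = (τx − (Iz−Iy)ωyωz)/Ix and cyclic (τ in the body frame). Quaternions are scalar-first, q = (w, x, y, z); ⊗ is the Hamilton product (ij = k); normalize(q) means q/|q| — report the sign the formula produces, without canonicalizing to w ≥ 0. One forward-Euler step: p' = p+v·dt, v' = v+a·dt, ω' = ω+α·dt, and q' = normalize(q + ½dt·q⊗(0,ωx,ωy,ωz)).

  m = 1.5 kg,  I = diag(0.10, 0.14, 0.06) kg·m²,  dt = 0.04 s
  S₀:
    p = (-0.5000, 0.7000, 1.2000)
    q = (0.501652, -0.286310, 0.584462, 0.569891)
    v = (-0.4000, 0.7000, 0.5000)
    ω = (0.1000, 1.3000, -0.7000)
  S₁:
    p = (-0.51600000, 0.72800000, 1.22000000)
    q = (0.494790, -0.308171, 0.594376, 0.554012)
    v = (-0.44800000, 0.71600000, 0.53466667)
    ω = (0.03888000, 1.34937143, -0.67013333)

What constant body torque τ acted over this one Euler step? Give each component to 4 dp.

τ = (-0.0800, 0.1700, 0.0500)

ω₁ − ω₀ = (-0.06112000, 0.04937143, 0.02986667)
τ = I·(Δω/dt) + ω₀×(Iω₀) = (-0.0800, 0.1700, 0.0500)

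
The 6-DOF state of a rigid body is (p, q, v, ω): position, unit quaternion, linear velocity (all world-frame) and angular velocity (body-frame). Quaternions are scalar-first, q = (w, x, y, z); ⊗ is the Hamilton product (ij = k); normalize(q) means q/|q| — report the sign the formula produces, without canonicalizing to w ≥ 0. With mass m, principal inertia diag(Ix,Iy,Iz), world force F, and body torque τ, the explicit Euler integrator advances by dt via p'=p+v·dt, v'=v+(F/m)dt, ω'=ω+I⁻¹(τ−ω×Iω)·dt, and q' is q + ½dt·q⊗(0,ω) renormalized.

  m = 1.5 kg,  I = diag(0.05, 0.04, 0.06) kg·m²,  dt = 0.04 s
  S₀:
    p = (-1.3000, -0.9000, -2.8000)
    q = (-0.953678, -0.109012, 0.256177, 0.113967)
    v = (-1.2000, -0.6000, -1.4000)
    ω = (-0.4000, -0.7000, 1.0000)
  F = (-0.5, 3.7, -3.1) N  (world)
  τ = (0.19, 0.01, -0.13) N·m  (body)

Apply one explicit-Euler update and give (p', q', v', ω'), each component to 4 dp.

p' = (-1.3480, -0.9240, -2.8560)
q' = (-0.9529, -0.0946, 0.2707, 0.0984)
v' = (-1.2133, -0.5013, -1.4827)
ω' = (-0.2368, -0.6940, 0.9152)

new position p' = (-1.3480, -0.9240, -2.8560)
v + (F/m)dt = (-1.2133, -0.5013, -1.4827)
ω×(Iω) gyroscopic = (-0.0140, 0.0040, -0.0028)
angular accel α = (4.0800, 0.1500, -2.1200)
ω + α·dt = (-0.2368, -0.6940, 0.9152)
Hamilton product q⊗(0,ω) = (0.0217521, 0.7174251, 0.7309998, -0.7748988)
q + ½dt·q⊗(0,ω), renormalized = (-0.9529, -0.0946, 0.2707, 0.0984)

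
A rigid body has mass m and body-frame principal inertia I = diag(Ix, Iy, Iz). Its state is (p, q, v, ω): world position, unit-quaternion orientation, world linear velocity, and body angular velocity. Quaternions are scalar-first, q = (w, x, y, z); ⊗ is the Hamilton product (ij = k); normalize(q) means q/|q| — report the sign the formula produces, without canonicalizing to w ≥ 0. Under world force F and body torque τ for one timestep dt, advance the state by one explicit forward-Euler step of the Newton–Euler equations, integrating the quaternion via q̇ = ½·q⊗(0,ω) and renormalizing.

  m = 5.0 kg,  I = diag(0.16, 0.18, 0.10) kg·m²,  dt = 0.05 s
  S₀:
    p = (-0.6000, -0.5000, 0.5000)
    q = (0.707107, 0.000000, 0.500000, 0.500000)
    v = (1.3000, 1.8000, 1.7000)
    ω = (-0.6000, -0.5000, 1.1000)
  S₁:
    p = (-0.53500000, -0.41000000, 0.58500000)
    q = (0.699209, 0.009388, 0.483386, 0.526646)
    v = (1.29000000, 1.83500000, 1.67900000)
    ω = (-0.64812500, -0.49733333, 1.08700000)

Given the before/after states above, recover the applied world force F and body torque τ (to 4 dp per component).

F = (-1.0000, 3.5000, -2.1000)
τ = (-0.1100, -0.0300, -0.0200)

rate change Δω = (-0.04812500, 0.00266667, -0.01300000)
applied torque τ = (-0.1100, -0.0300, -0.0200)
velocity change Δv = (-0.01000000, 0.03500000, -0.02100000)
applied force F = (-1.0000, 3.5000, -2.1000)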